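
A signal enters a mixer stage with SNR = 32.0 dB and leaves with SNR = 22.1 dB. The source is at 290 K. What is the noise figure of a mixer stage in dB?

9.9 dB

NF (dB) = SNR_in(dB) − SNR_out(dB) when the source is at T₀
NF = 32.0 − 22.1 = 9.9 dB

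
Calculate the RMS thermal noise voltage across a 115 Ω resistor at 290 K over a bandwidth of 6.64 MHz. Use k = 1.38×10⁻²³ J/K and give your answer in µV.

V_n = √(4kTRB)
4kTRB = 4 × 1.38×10⁻²³ × 290 × 1.15×10² × 6.64×10⁶ = 1.22×10⁻¹¹ V²
V_n = √(1.22×10⁻¹¹) = 3.50×10⁻⁶ V = 3.50 µV

3.50 µV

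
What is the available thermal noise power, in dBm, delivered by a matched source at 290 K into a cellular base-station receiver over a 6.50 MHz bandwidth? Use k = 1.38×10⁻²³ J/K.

−105.8 dBm

P_n = kTB = 1.38×10⁻²³ × 290 × 6.50×10⁶ = 2.60×10⁻¹⁴ W
In dBm: 10 log₁₀(2.60×10⁻¹⁴ / 10⁻³) = −105.8 dBm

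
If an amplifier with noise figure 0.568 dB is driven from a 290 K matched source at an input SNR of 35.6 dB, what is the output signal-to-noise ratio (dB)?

35.032 dB

By definition F = SNR_in/SNR_out, so in dB: SNR_out = SNR_in − NF
SNR_out = 35.6 − 0.568 = 35.032 dB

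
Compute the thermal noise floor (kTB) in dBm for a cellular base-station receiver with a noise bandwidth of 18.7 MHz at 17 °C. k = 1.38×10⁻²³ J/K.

T = 17 °C + 273.15 = 290.15 K
P_n = kTB = 1.38×10⁻²³ × 290.15 × 1.87×10⁷ = 7.49×10⁻¹⁴ W
In dBm: 10 log₁₀(7.49×10⁻¹⁴ / 10⁻³) = −101.3 dBm

−101.3 dBm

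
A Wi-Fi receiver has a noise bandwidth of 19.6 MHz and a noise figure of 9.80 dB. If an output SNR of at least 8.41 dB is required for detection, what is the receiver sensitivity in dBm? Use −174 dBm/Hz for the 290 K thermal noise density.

−82.9 dBm

Sensitivity = −174 + 10 log₁₀(B) + NF + SNR_min
= −174 + 72.92 + 9.80 + 8.41
= −82.87 dBm → −82.9 dBm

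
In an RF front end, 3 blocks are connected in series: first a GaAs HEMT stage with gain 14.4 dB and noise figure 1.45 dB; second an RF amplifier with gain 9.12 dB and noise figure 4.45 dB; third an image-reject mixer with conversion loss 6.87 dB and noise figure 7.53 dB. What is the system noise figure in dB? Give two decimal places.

Convert to linear (a loss of L dB is a gain of −L dB): F_i = 10^(NF_i/10), G_i = 10^(G_i,dB/10)
  Stage 1: F_1 = 10^(1.45/10) = 1.396, G_1 = 10^(14.4/10) = 27.54
  Stage 2: F_2 = 10^(4.45/10) = 2.786, G_2 = 10^(9.12/10) = 8.166
  Stage 3: F_3 = 10^(7.53/10) = 5.662, G_3 = 10^(−6.87/10) = 0.2056
Friis cascade:
  F = 1.396 + (2.786 − 1)/27.54 + (5.662 − 1)/224.9 = 1.482
NF = 10 log₁₀(1.482) = 1.71 dB

1.71 dB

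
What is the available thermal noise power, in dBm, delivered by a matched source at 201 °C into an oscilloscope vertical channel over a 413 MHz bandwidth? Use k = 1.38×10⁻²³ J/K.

−85.7 dBm

T = 201 °C + 273.15 = 474.15 K
P_n = kTB = 1.38×10⁻²³ × 474.15 × 4.13×10⁸ = 2.70×10⁻¹² W
In dBm: 10 log₁₀(2.70×10⁻¹² / 10⁻³) = −85.7 dBm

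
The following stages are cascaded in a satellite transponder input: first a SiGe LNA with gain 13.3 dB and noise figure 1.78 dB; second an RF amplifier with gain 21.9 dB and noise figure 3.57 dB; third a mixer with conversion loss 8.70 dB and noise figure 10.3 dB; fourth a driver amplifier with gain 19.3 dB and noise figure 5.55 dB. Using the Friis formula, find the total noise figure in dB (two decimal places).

1.97 dB

Convert to linear (a loss of L dB is a gain of −L dB): F_i = 10^(NF_i/10), G_i = 10^(G_i,dB/10)
  Stage 1: F_1 = 10^(1.78/10) = 1.507, G_1 = 10^(13.3/10) = 21.38
  Stage 2: F_2 = 10^(3.57/10) = 2.275, G_2 = 10^(21.9/10) = 154.9
  Stage 3: F_3 = 10^(10.3/10) = 10.72, G_3 = 10^(−8.70/10) = 0.1349
  Stage 4: F_4 = 10^(5.55/10) = 3.589, G_4 = 10^(19.3/10) = 85.11
Friis cascade:
  F = 1.507 + (2.275 − 1)/21.38 + (10.72 − 1)/3311 + (3.589 − 1)/446.7 = 1.575
NF = 10 log₁₀(1.575) = 1.97 dB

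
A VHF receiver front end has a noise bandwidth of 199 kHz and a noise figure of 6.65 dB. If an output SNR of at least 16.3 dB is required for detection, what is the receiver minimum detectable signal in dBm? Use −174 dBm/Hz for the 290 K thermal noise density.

−98.1 dBm

Sensitivity = −174 + 10 log₁₀(B) + NF + SNR_min
= −174 + 52.99 + 6.65 + 16.3
= −98.06 dBm → −98.1 dBm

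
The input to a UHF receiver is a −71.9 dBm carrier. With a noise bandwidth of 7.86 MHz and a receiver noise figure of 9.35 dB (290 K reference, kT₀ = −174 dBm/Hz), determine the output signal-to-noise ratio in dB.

23.8 dB

Noise floor: N = −174 + 10 log₁₀(B) + NF
10 log₁₀(7.86×10⁶) = 68.95 dB
N = −174 + 68.95 + 9.35 = −95.70 dBm
SNR = P_sig − N = −71.9 − (−95.70) = 23.80 dB → 23.8 dB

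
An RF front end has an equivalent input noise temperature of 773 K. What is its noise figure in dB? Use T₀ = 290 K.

F = 1 + T_e/T₀ = 1 + 773/290 = 3.66552
NF = 10 log₁₀(3.66552) = 5.64 dB

5.64 dB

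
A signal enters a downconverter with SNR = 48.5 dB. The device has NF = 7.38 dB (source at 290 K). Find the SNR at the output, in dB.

By definition F = SNR_in/SNR_out, so in dB: SNR_out = SNR_in − NF
SNR_out = 48.5 − 7.38 = 41.12 dB

41.12 dB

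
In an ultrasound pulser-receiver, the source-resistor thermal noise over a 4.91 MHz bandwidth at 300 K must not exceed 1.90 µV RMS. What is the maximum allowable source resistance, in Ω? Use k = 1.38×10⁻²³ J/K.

44.4 Ω

Johnson–Nyquist: V_n = √(4kTRB) ⇒ R = V_n² / (4kTB)
4kTB = 4 × 1.38×10⁻²³ × 300 × 4.91×10⁶ = 8.13×10⁻¹⁴
R = (1.90×10⁻⁶)² / 8.13×10⁻¹⁴ = 4.44×10¹ Ω = 44.4 Ω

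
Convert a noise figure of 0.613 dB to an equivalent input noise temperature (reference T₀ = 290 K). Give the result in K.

44.0 K

F = 10^(0.613/10) = 1.1516
T_e = (F − 1)·T₀ = (1.1516 − 1) × 290 = 44.0 K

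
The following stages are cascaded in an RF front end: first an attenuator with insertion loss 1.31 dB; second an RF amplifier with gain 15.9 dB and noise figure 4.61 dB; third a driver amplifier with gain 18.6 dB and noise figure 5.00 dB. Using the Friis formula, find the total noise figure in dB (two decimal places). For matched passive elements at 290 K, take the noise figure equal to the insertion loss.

Convert to linear (a loss of L dB is a gain of −L dB): F_i = 10^(NF_i/10), G_i = 10^(G_i,dB/10)
  Stage 1: F_1 = 10^(1.31/10) = 1.352, G_1 = 10^(−1.31/10) = 0.7396
  Stage 2: F_2 = 10^(4.61/10) = 2.891, G_2 = 10^(15.9/10) = 38.90
  Stage 3: F_3 = 10^(5.00/10) = 3.162, G_3 = 10^(18.6/10) = 72.44
Friis cascade:
  F = 1.352 + (2.891 − 1)/0.7396 + (3.162 − 1)/28.77 = 3.984
NF = 10 log₁₀(3.984) = 6.00 dB

6.00 dB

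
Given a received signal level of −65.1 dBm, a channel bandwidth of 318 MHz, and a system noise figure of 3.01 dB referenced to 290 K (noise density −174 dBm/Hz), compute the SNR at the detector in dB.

Noise floor: N = −174 + 10 log₁₀(B) + NF
10 log₁₀(3.18×10⁸) = 85.02 dB
N = −174 + 85.02 + 3.01 = −85.97 dBm
SNR = P_sig − N = −65.1 − (−85.97) = 20.87 dB → 20.9 dB

20.9 dB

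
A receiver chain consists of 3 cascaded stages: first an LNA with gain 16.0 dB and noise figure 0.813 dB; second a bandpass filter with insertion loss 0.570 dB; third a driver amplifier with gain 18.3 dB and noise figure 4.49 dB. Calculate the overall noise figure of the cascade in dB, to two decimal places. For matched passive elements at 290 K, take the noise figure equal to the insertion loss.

Convert to linear (a loss of L dB is a gain of −L dB): F_i = 10^(NF_i/10), G_i = 10^(G_i,dB/10)
  Stage 1: F_1 = 10^(0.813/10) = 1.206, G_1 = 10^(16.0/10) = 39.81
  Stage 2: F_2 = 10^(0.570/10) = 1.140, G_2 = 10^(−0.570/10) = 0.8770
  Stage 3: F_3 = 10^(4.49/10) = 2.812, G_3 = 10^(18.3/10) = 67.61
Friis cascade:
  F = 1.206 + (1.140 − 1)/39.81 + (2.812 − 1)/34.91 = 1.261
NF = 10 log₁₀(1.261) = 1.01 dB

1.01 dB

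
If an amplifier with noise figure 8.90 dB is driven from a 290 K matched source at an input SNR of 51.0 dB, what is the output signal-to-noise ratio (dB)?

42.10 dB

By definition F = SNR_in/SNR_out, so in dB: SNR_out = SNR_in − NF
SNR_out = 51.0 − 8.90 = 42.10 dB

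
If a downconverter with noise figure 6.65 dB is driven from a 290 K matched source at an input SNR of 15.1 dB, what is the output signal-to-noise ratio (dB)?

By definition F = SNR_in/SNR_out, so in dB: SNR_out = SNR_in − NF
SNR_out = 15.1 − 6.65 = 8.45 dB

8.45 dB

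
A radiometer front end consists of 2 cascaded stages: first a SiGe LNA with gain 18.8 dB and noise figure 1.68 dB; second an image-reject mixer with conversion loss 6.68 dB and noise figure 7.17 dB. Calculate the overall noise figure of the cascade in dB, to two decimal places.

Convert to linear (a loss of L dB is a gain of −L dB): F_i = 10^(NF_i/10), G_i = 10^(G_i,dB/10)
  Stage 1: F_1 = 10^(1.68/10) = 1.472, G_1 = 10^(18.8/10) = 75.86
  Stage 2: F_2 = 10^(7.17/10) = 5.212, G_2 = 10^(−6.68/10) = 0.2148
Friis cascade:
  F = 1.472 + (5.212 − 1)/75.86 = 1.528
NF = 10 log₁₀(1.528) = 1.84 dB

1.84 dB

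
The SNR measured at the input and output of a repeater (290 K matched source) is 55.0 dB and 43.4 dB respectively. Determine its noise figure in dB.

11.6 dB

NF (dB) = SNR_in(dB) − SNR_out(dB) when the source is at T₀
NF = 55.0 − 43.4 = 11.6 dB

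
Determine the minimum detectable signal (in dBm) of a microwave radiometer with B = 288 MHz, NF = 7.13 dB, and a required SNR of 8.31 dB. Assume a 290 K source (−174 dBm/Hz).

Sensitivity = −174 + 10 log₁₀(B) + NF + SNR_min
= −174 + 84.59 + 7.13 + 8.31
= −73.97 dBm → −74.0 dBm

−74.0 dBm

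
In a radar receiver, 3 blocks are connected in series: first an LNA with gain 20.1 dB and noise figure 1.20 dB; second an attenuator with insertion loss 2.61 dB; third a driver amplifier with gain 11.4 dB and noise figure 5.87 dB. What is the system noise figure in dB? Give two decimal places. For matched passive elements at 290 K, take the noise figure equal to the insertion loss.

1.39 dB

Convert to linear (a loss of L dB is a gain of −L dB): F_i = 10^(NF_i/10), G_i = 10^(G_i,dB/10)
  Stage 1: F_1 = 10^(1.20/10) = 1.318, G_1 = 10^(20.1/10) = 102.3
  Stage 2: F_2 = 10^(2.61/10) = 1.824, G_2 = 10^(−2.61/10) = 0.5483
  Stage 3: F_3 = 10^(5.87/10) = 3.864, G_3 = 10^(11.4/10) = 13.80
Friis cascade:
  F = 1.318 + (1.824 − 1)/102.3 + (3.864 − 1)/56.10 = 1.377
NF = 10 log₁₀(1.377) = 1.39 dB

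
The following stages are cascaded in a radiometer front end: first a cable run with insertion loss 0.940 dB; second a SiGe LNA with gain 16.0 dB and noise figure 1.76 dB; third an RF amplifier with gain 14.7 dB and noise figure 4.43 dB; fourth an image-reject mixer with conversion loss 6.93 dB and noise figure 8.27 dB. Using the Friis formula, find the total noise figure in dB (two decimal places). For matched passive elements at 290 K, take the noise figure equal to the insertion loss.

Convert to linear (a loss of L dB is a gain of −L dB): F_i = 10^(NF_i/10), G_i = 10^(G_i,dB/10)
  Stage 1: F_1 = 10^(0.940/10) = 1.242, G_1 = 10^(−0.940/10) = 0.8054
  Stage 2: F_2 = 10^(1.76/10) = 1.500, G_2 = 10^(16.0/10) = 39.81
  Stage 3: F_3 = 10^(4.43/10) = 2.773, G_3 = 10^(14.7/10) = 29.51
  Stage 4: F_4 = 10^(8.27/10) = 6.714, G_4 = 10^(−6.93/10) = 0.2028
Friis cascade:
  F = 1.242 + (1.500 − 1)/0.8054 + (2.773 − 1)/32.06 + (6.714 − 1)/946.2 = 1.923
NF = 10 log₁₀(1.923) = 2.84 dB

2.84 dB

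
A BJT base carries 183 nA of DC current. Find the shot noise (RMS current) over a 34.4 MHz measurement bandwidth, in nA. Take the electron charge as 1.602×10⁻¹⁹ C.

I_n = √(2qI·B)
2qI·B = 2 × 1.602×10⁻¹⁹ × 1.83×10⁻⁷ × 3.44×10⁷ = 2.02×10⁻¹⁸ A²
I_n = √(2.02×10⁻¹⁸) = 1.42×10⁻⁹ A = 1.42 nA

1.42 nA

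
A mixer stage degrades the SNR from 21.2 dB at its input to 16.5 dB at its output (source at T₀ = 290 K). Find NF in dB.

NF (dB) = SNR_in(dB) − SNR_out(dB) when the source is at T₀
NF = 21.2 − 16.5 = 4.7 dB

4.7 dB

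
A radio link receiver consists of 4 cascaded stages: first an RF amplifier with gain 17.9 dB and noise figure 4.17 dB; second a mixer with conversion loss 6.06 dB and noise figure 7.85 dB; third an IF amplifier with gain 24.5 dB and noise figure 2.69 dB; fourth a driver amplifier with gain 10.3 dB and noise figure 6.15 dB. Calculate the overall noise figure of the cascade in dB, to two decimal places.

Convert to linear (a loss of L dB is a gain of −L dB): F_i = 10^(NF_i/10), G_i = 10^(G_i,dB/10)
  Stage 1: F_1 = 10^(4.17/10) = 2.612, G_1 = 10^(17.9/10) = 61.66
  Stage 2: F_2 = 10^(7.85/10) = 6.095, G_2 = 10^(−6.06/10) = 0.2477
  Stage 3: F_3 = 10^(2.69/10) = 1.858, G_3 = 10^(24.5/10) = 281.8
  Stage 4: F_4 = 10^(6.15/10) = 4.121, G_4 = 10^(10.3/10) = 10.72
Friis cascade:
  F = 2.612 + (6.095 − 1)/61.66 + (1.858 − 1)/15.28 + (4.121 − 1)/4305 = 2.752
NF = 10 log₁₀(2.752) = 4.40 dB

4.40 dB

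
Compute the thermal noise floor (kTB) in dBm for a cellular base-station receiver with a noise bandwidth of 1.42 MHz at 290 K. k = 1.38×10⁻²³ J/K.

P_n = kTB = 1.38×10⁻²³ × 290 × 1.42×10⁶ = 5.68×10⁻¹⁵ W
In dBm: 10 log₁₀(5.68×10⁻¹⁵ / 10⁻³) = −112.5 dBm

−112.5 dBm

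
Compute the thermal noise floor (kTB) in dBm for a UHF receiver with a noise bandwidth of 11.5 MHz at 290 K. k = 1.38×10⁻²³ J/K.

−103.4 dBm

P_n = kTB = 1.38×10⁻²³ × 290 × 1.15×10⁷ = 4.60×10⁻¹⁴ W
In dBm: 10 log₁₀(4.60×10⁻¹⁴ / 10⁻³) = −103.4 dBm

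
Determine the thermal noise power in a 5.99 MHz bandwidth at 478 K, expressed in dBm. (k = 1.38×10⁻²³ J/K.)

P_n = kTB = 1.38×10⁻²³ × 478 × 5.99×10⁶ = 3.95×10⁻¹⁴ W
In dBm: 10 log₁₀(3.95×10⁻¹⁴ / 10⁻³) = −104.0 dBm

−104.0 dBm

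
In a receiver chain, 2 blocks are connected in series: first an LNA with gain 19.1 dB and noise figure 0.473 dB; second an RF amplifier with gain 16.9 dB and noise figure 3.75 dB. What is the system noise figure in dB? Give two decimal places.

0.54 dB

Convert to linear (a loss of L dB is a gain of −L dB): F_i = 10^(NF_i/10), G_i = 10^(G_i,dB/10)
  Stage 1: F_1 = 10^(0.473/10) = 1.115, G_1 = 10^(19.1/10) = 81.28
  Stage 2: F_2 = 10^(3.75/10) = 2.371, G_2 = 10^(16.9/10) = 48.98
Friis cascade:
  F = 1.115 + (2.371 − 1)/81.28 = 1.132
NF = 10 log₁₀(1.132) = 0.54 dB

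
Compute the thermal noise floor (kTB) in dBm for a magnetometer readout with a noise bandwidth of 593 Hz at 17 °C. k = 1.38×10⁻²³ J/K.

−146.2 dBm

T = 17 °C + 273.15 = 290.15 K
P_n = kTB = 1.38×10⁻²³ × 290.15 × 5.93×10² = 2.37×10⁻¹⁸ W
In dBm: 10 log₁₀(2.37×10⁻¹⁸ / 10⁻³) = −146.2 dBm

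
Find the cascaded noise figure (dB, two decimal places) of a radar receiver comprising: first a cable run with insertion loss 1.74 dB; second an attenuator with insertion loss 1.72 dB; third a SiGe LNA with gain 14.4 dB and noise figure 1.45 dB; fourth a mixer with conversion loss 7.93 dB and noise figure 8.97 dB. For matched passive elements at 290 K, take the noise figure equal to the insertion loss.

Convert to linear (a loss of L dB is a gain of −L dB): F_i = 10^(NF_i/10), G_i = 10^(G_i,dB/10)
  Stage 1: F_1 = 10^(1.74/10) = 1.493, G_1 = 10^(−1.74/10) = 0.6699
  Stage 2: F_2 = 10^(1.72/10) = 1.486, G_2 = 10^(−1.72/10) = 0.6730
  Stage 3: F_3 = 10^(1.45/10) = 1.396, G_3 = 10^(14.4/10) = 27.54
  Stage 4: F_4 = 10^(8.97/10) = 7.889, G_4 = 10^(−7.93/10) = 0.1611
Friis cascade:
  F = 1.493 + (1.486 − 1)/0.6699 + (1.396 − 1)/0.4508 + (7.889 − 1)/12.42 = 3.652
NF = 10 log₁₀(3.652) = 5.63 dB

5.63 dB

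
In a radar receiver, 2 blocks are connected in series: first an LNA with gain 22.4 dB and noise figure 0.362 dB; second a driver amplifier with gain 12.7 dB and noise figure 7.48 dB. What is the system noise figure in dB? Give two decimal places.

0.47 dB

Convert to linear (a loss of L dB is a gain of −L dB): F_i = 10^(NF_i/10), G_i = 10^(G_i,dB/10)
  Stage 1: F_1 = 10^(0.362/10) = 1.087, G_1 = 10^(22.4/10) = 173.8
  Stage 2: F_2 = 10^(7.48/10) = 5.598, G_2 = 10^(12.7/10) = 18.62
Friis cascade:
  F = 1.087 + (5.598 − 1)/173.8 = 1.113
NF = 10 log₁₀(1.113) = 0.47 dB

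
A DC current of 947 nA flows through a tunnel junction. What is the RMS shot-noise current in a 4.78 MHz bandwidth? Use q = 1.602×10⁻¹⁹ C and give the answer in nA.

I_n = √(2qI·B)
2qI·B = 2 × 1.602×10⁻¹⁹ × 9.47×10⁻⁷ × 4.78×10⁶ = 1.45×10⁻¹⁸ A²
I_n = √(1.45×10⁻¹⁸) = 1.20×10⁻⁹ A = 1.20 nA

1.20 nA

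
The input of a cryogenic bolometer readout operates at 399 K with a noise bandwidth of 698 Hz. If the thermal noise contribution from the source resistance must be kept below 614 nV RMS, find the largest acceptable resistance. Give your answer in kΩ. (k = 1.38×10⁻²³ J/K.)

Johnson–Nyquist: V_n = √(4kTRB) ⇒ R = V_n² / (4kTB)
4kTB = 4 × 1.38×10⁻²³ × 399 × 6.98×10² = 1.54×10⁻¹⁷
R = (6.14×10⁻⁷)² / 1.54×10⁻¹⁷ = 2.45×10⁴ Ω = 24.5 kΩ

24.5 kΩ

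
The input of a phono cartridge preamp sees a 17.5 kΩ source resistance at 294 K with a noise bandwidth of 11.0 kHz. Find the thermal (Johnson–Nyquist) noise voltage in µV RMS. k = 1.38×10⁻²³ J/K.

1.77 µV

V_n = √(4kTRB)
4kTRB = 4 × 1.38×10⁻²³ × 294 × 1.75×10⁴ × 1.10×10⁴ = 3.12×10⁻¹² V²
V_n = √(3.12×10⁻¹²) = 1.77×10⁻⁶ V = 1.77 µV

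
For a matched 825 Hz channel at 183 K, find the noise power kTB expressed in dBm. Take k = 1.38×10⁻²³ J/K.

−146.8 dBm

P_n = kTB = 1.38×10⁻²³ × 183 × 8.25×10² = 2.08×10⁻¹⁸ W
In dBm: 10 log₁₀(2.08×10⁻¹⁸ / 10⁻³) = −146.8 dBm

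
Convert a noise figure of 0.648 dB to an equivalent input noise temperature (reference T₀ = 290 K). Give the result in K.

46.7 K

F = 10^(0.648/10) = 1.16091
T_e = (F − 1)·T₀ = (1.16091 − 1) × 290 = 46.7 K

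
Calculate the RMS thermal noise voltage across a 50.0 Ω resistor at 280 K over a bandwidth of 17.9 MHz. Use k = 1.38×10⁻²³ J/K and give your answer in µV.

3.72 µV

V_n = √(4kTRB)
4kTRB = 4 × 1.38×10⁻²³ × 280 × 5.00×10¹ × 1.79×10⁷ = 1.38×10⁻¹¹ V²
V_n = √(1.38×10⁻¹¹) = 3.72×10⁻⁶ V = 3.72 µV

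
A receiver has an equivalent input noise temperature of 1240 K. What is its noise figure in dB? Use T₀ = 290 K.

F = 1 + T_e/T₀ = 1 + 1240/290 = 5.27586
NF = 10 log₁₀(5.27586) = 7.22 dB

7.22 dB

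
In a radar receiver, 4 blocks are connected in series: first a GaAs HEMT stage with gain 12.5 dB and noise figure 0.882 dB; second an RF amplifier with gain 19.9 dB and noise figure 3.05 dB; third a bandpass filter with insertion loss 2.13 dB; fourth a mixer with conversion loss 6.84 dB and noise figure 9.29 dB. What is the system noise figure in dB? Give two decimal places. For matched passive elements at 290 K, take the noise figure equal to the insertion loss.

Convert to linear (a loss of L dB is a gain of −L dB): F_i = 10^(NF_i/10), G_i = 10^(G_i,dB/10)
  Stage 1: F_1 = 10^(0.882/10) = 1.225, G_1 = 10^(12.5/10) = 17.78
  Stage 2: F_2 = 10^(3.05/10) = 2.018, G_2 = 10^(19.9/10) = 97.72
  Stage 3: F_3 = 10^(2.13/10) = 1.633, G_3 = 10^(−2.13/10) = 0.6124
  Stage 4: F_4 = 10^(9.29/10) = 8.492, G_4 = 10^(−6.84/10) = 0.2070
Friis cascade:
  F = 1.225 + (2.018 − 1)/17.78 + (1.633 − 1)/1738 + (8.492 − 1)/1064 = 1.290
NF = 10 log₁₀(1.290) = 1.11 dB

1.11 dB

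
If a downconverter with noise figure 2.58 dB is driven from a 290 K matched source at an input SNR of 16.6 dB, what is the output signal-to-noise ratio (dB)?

By definition F = SNR_in/SNR_out, so in dB: SNR_out = SNR_in − NF
SNR_out = 16.6 − 2.58 = 14.02 dB

14.02 dB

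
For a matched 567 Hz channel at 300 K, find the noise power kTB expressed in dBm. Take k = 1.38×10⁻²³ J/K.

P_n = kTB = 1.38×10⁻²³ × 300 × 5.67×10² = 2.35×10⁻¹⁸ W
In dBm: 10 log₁₀(2.35×10⁻¹⁸ / 10⁻³) = −146.3 dBm

−146.3 dBm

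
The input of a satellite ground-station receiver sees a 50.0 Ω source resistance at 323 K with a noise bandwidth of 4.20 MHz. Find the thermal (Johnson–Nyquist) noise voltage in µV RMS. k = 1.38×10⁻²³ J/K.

V_n = √(4kTRB)
4kTRB = 4 × 1.38×10⁻²³ × 323 × 5.00×10¹ × 4.20×10⁶ = 3.74×10⁻¹² V²
V_n = √(3.74×10⁻¹²) = 1.93×10⁻⁶ V = 1.93 µV

1.93 µV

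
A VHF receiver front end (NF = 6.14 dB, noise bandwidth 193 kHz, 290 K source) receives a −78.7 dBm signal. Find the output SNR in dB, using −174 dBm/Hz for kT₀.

Noise floor: N = −174 + 10 log₁₀(B) + NF
10 log₁₀(1.93×10⁵) = 52.86 dB
N = −174 + 52.86 + 6.14 = −115.00 dBm
SNR = P_sig − N = −78.7 − (−115.00) = 36.30 dB → 36.3 dB

36.3 dB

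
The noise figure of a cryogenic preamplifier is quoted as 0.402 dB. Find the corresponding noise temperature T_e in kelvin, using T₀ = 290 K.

F = 10^(0.402/10) = 1.09698
T_e = (F − 1)·T₀ = (1.09698 − 1) × 290 = 28.1 K

28.1 K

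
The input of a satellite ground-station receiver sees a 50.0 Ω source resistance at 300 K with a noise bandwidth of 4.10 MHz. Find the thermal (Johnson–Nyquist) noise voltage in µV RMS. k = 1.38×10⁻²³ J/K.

1.84 µV

V_n = √(4kTRB)
4kTRB = 4 × 1.38×10⁻²³ × 300 × 5.00×10¹ × 4.10×10⁶ = 3.39×10⁻¹² V²
V_n = √(3.39×10⁻¹²) = 1.84×10⁻⁶ V = 1.84 µV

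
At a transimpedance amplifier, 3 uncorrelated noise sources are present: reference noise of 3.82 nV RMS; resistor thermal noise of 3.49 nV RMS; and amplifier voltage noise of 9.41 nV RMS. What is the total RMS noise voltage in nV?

Uncorrelated sources add in power (mean-square): V_tot = √(ΣV_i²)
V_tot = √[(3.82×10⁻⁹)² + (3.49×10⁻⁹)² + (9.41×10⁻⁹)²] = 1.07×10⁻⁸ V = 10.7 nV

10.7 nV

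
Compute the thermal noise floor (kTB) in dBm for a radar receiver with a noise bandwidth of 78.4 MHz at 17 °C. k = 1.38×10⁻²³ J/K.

−95.0 dBm

T = 17 °C + 273.15 = 290.15 K
P_n = kTB = 1.38×10⁻²³ × 290.15 × 7.84×10⁷ = 3.14×10⁻¹³ W
In dBm: 10 log₁₀(3.14×10⁻¹³ / 10⁻³) = −95.0 dBm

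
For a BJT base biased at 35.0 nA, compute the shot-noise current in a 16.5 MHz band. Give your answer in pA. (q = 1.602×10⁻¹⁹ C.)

430 pA

I_n = √(2qI·B)
2qI·B = 2 × 1.602×10⁻¹⁹ × 3.50×10⁻⁸ × 1.65×10⁷ = 1.85×10⁻¹⁹ A²
I_n = √(1.85×10⁻¹⁹) = 4.30×10⁻¹⁰ A = 430 pA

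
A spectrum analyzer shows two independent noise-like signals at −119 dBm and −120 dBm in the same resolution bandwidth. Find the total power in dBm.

Convert to linear, add, convert back:
P₁ = 1.26×10⁻¹⁵ W, P₂ = 1.00×10⁻¹⁵ W
P_tot = 2.26×10⁻¹⁵ W → 10 log₁₀(P_tot / 10⁻³) = −116.5 dBm

−116.5 dBm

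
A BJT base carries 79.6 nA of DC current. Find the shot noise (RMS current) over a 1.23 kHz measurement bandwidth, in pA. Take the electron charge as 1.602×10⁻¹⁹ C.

5.60 pA

I_n = √(2qI·B)
2qI·B = 2 × 1.602×10⁻¹⁹ × 7.96×10⁻⁸ × 1.23×10³ = 3.14×10⁻²³ A²
I_n = √(3.14×10⁻²³) = 5.60×10⁻¹² A = 5.60 pA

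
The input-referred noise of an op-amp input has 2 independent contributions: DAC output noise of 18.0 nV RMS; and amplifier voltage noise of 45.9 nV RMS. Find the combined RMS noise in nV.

Uncorrelated sources add in power (mean-square): V_tot = √(ΣV_i²)
V_tot = √[(1.80×10⁻⁸)² + (4.59×10⁻⁸)²] = 4.93×10⁻⁸ V = 49.3 nV

49.3 nV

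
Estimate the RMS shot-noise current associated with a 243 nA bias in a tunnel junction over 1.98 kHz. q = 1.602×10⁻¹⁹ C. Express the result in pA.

I_n = √(2qI·B)
2qI·B = 2 × 1.602×10⁻¹⁹ × 2.43×10⁻⁷ × 1.98×10³ = 1.54×10⁻²² A²
I_n = √(1.54×10⁻²²) = 1.24×10⁻¹¹ A = 12.4 pA

12.4 pA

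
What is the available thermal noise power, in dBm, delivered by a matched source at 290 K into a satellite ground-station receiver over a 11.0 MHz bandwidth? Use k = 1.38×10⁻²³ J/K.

P_n = kTB = 1.38×10⁻²³ × 290 × 1.10×10⁷ = 4.40×10⁻¹⁴ W
In dBm: 10 log₁₀(4.40×10⁻¹⁴ / 10⁻³) = −103.6 dBm

−103.6 dBm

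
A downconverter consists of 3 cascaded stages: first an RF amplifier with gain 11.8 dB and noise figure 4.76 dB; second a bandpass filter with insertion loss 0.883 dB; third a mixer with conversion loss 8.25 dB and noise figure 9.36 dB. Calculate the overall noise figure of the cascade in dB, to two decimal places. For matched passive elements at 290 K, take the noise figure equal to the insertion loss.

5.59 dB

Convert to linear (a loss of L dB is a gain of −L dB): F_i = 10^(NF_i/10), G_i = 10^(G_i,dB/10)
  Stage 1: F_1 = 10^(4.76/10) = 2.992, G_1 = 10^(11.8/10) = 15.14
  Stage 2: F_2 = 10^(0.883/10) = 1.225, G_2 = 10^(−0.883/10) = 0.8160
  Stage 3: F_3 = 10^(9.36/10) = 8.630, G_3 = 10^(−8.25/10) = 0.1496
Friis cascade:
  F = 2.992 + (1.225 − 1)/15.14 + (8.630 − 1)/12.35 = 3.625
NF = 10 log₁₀(3.625) = 5.59 dB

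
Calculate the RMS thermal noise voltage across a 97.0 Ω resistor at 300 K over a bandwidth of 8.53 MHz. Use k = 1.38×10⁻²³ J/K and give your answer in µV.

3.70 µV

V_n = √(4kTRB)
4kTRB = 4 × 1.38×10⁻²³ × 300 × 9.70×10¹ × 8.53×10⁶ = 1.37×10⁻¹¹ V²
V_n = √(1.37×10⁻¹¹) = 3.70×10⁻⁶ V = 3.70 µV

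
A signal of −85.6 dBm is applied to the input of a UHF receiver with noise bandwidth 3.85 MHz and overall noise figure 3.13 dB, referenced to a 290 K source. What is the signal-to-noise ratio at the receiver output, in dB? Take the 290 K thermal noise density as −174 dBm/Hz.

Noise floor: N = −174 + 10 log₁₀(B) + NF
10 log₁₀(3.85×10⁶) = 65.85 dB
N = −174 + 65.85 + 3.13 = −105.02 dBm
SNR = P_sig − N = −85.6 − (−105.02) = 19.42 dB → 19.4 dB

19.4 dB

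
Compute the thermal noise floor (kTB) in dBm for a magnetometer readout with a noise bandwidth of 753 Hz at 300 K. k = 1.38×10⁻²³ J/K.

P_n = kTB = 1.38×10⁻²³ × 300 × 7.53×10² = 3.12×10⁻¹⁸ W
In dBm: 10 log₁₀(3.12×10⁻¹⁸ / 10⁻³) = −145.1 dBm

−145.1 dBm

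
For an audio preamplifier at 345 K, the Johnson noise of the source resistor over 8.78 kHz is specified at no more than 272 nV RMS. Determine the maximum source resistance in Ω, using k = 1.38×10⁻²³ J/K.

Johnson–Nyquist: V_n = √(4kTRB) ⇒ R = V_n² / (4kTB)
4kTB = 4 × 1.38×10⁻²³ × 345 × 8.78×10³ = 1.67×10⁻¹⁶
R = (2.72×10⁻⁷)² / 1.67×10⁻¹⁶ = 4.42×10² Ω = 442 Ω

442 Ω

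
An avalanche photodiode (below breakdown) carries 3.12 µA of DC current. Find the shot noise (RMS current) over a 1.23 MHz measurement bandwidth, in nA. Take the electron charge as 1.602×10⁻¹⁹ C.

1.11 nA

I_n = √(2qI·B)
2qI·B = 2 × 1.602×10⁻¹⁹ × 3.12×10⁻⁶ × 1.23×10⁶ = 1.23×10⁻¹⁸ A²
I_n = √(1.23×10⁻¹⁸) = 1.11×10⁻⁹ A = 1.11 nA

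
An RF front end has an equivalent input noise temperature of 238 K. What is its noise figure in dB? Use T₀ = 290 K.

2.60 dB

F = 1 + T_e/T₀ = 1 + 238/290 = 1.82069
NF = 10 log₁₀(1.82069) = 2.60 dB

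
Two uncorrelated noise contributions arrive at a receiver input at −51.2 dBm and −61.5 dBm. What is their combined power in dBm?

Convert to linear, add, convert back:
P₁ = 7.59×10⁻⁹ W, P₂ = 7.08×10⁻¹⁰ W
P_tot = 8.29×10⁻⁹ W → 10 log₁₀(P_tot / 10⁻³) = −50.8 dBm

−50.8 dBm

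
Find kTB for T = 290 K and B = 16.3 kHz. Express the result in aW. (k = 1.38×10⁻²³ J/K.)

65.2 aW

P_n = kTB = 1.38×10⁻²³ × 290 × 1.63×10⁴ = 6.52×10⁻¹⁷ W = 65.2 aW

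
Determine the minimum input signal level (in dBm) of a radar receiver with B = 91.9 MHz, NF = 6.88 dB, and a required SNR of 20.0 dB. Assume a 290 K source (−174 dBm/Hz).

Sensitivity = −174 + 10 log₁₀(B) + NF + SNR_min
= −174 + 79.63 + 6.88 + 20.0
= −67.49 dBm → −67.5 dBm

−67.5 dBm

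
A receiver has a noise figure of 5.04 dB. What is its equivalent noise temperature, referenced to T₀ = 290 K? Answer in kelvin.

636 K

F = 10^(5.04/10) = 3.19154
T_e = (F − 1)·T₀ = (3.19154 − 1) × 290 = 636 K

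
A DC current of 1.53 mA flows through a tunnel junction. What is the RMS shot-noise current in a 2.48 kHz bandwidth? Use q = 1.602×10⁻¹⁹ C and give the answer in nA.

I_n = √(2qI·B)
2qI·B = 2 × 1.602×10⁻¹⁹ × 1.53×10⁻³ × 2.48×10³ = 1.22×10⁻¹⁸ A²
I_n = √(1.22×10⁻¹⁸) = 1.10×10⁻⁹ A = 1.10 nA

1.10 nA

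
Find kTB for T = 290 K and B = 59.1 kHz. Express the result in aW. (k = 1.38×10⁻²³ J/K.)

P_n = kTB = 1.38×10⁻²³ × 290 × 5.91×10⁴ = 2.37×10⁻¹⁶ W = 237 aW

237 aW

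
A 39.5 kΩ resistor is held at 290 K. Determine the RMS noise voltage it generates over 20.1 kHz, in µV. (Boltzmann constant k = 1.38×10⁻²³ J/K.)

V_n = √(4kTRB)
4kTRB = 4 × 1.38×10⁻²³ × 290 × 3.95×10⁴ × 2.01×10⁴ = 1.27×10⁻¹¹ V²
V_n = √(1.27×10⁻¹¹) = 3.57×10⁻⁶ V = 3.57 µV

3.57 µV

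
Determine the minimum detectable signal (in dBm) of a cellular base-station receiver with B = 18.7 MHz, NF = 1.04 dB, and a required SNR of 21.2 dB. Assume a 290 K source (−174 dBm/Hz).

−79.0 dBm

Sensitivity = −174 + 10 log₁₀(B) + NF + SNR_min
= −174 + 72.72 + 1.04 + 21.2
= −79.04 dBm → −79.0 dBm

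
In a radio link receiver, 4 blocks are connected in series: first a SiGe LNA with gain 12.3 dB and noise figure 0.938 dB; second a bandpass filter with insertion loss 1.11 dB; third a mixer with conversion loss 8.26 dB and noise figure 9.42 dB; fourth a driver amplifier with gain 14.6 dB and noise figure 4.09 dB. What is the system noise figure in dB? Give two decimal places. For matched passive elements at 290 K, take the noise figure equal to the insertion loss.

Convert to linear (a loss of L dB is a gain of −L dB): F_i = 10^(NF_i/10), G_i = 10^(G_i,dB/10)
  Stage 1: F_1 = 10^(0.938/10) = 1.241, G_1 = 10^(12.3/10) = 16.98
  Stage 2: F_2 = 10^(1.11/10) = 1.291, G_2 = 10^(−1.11/10) = 0.7745
  Stage 3: F_3 = 10^(9.42/10) = 8.750, G_3 = 10^(−8.26/10) = 0.1493
  Stage 4: F_4 = 10^(4.09/10) = 2.564, G_4 = 10^(14.6/10) = 28.84
Friis cascade:
  F = 1.241 + (1.291 − 1)/16.98 + (8.750 − 1)/13.15 + (2.564 − 1)/1.963 = 2.644
NF = 10 log₁₀(2.644) = 4.22 dB

4.22 dB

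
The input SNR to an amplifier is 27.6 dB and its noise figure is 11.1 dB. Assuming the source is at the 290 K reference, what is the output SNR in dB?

16.5 dB

By definition F = SNR_in/SNR_out, so in dB: SNR_out = SNR_in − NF
SNR_out = 27.6 − 11.1 = 16.5 dB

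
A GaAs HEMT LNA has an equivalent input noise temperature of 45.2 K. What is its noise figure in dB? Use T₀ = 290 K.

0.629 dB

F = 1 + T_e/T₀ = 1 + 45.2/290 = 1.15586
NF = 10 log₁₀(1.15586) = 0.629 dB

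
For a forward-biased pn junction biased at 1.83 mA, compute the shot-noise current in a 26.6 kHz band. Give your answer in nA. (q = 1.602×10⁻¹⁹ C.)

3.95 nA

I_n = √(2qI·B)
2qI·B = 2 × 1.602×10⁻¹⁹ × 1.83×10⁻³ × 2.66×10⁴ = 1.56×10⁻¹⁷ A²
I_n = √(1.56×10⁻¹⁷) = 3.95×10⁻⁹ A = 3.95 nA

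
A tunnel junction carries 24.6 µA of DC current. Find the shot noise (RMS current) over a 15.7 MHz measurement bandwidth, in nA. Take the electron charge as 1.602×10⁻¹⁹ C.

I_n = √(2qI·B)
2qI·B = 2 × 1.602×10⁻¹⁹ × 2.46×10⁻⁵ × 1.57×10⁷ = 1.24×10⁻¹⁶ A²
I_n = √(1.24×10⁻¹⁶) = 1.11×10⁻⁸ A = 11.1 nA

11.1 nA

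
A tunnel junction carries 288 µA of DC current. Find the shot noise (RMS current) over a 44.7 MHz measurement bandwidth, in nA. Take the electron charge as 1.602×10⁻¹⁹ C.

64.2 nA

I_n = √(2qI·B)
2qI·B = 2 × 1.602×10⁻¹⁹ × 2.88×10⁻⁴ × 4.47×10⁷ = 4.12×10⁻¹⁵ A²
I_n = √(4.12×10⁻¹⁵) = 6.42×10⁻⁸ A = 64.2 nA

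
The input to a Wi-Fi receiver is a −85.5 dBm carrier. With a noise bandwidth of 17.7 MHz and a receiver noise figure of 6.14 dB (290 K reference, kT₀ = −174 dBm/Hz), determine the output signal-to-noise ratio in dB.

9.9 dB

Noise floor: N = −174 + 10 log₁₀(B) + NF
10 log₁₀(1.77×10⁷) = 72.48 dB
N = −174 + 72.48 + 6.14 = −95.38 dBm
SNR = P_sig − N = −85.5 − (−95.38) = 9.88 dB → 9.9 dB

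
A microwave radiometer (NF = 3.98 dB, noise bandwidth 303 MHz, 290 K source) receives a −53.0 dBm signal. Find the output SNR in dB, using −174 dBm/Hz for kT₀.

Noise floor: N = −174 + 10 log₁₀(B) + NF
10 log₁₀(3.03×10⁸) = 84.81 dB
N = −174 + 84.81 + 3.98 = −85.21 dBm
SNR = P_sig − N = −53.0 − (−85.21) = 32.21 dB → 32.2 dB

32.2 dB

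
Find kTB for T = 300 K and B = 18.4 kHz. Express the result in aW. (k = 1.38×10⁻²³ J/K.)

P_n = kTB = 1.38×10⁻²³ × 300 × 1.84×10⁴ = 7.62×10⁻¹⁷ W = 76.2 aW

76.2 aW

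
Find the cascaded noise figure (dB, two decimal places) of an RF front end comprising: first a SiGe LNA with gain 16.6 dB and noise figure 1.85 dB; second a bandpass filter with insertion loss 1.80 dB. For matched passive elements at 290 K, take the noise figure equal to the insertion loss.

1.88 dB

Convert to linear (a loss of L dB is a gain of −L dB): F_i = 10^(NF_i/10), G_i = 10^(G_i,dB/10)
  Stage 1: F_1 = 10^(1.85/10) = 1.531, G_1 = 10^(16.6/10) = 45.71
  Stage 2: F_2 = 10^(1.80/10) = 1.514, G_2 = 10^(−1.80/10) = 0.6607
Friis cascade:
  F = 1.531 + (1.514 − 1)/45.71 = 1.542
NF = 10 log₁₀(1.542) = 1.88 dB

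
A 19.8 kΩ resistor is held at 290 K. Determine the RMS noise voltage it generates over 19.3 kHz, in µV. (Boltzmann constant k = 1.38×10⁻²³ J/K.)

V_n = √(4kTRB)
4kTRB = 4 × 1.38×10⁻²³ × 290 × 1.98×10⁴ × 1.93×10⁴ = 6.12×10⁻¹² V²
V_n = √(6.12×10⁻¹²) = 2.47×10⁻⁶ V = 2.47 µV

2.47 µV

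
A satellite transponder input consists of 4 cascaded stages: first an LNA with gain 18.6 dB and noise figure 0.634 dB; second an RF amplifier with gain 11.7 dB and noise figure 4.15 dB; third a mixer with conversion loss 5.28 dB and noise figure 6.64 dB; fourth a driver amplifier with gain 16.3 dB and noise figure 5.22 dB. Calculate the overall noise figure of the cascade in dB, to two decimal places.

Convert to linear (a loss of L dB is a gain of −L dB): F_i = 10^(NF_i/10), G_i = 10^(G_i,dB/10)
  Stage 1: F_1 = 10^(0.634/10) = 1.157, G_1 = 10^(18.6/10) = 72.44
  Stage 2: F_2 = 10^(4.15/10) = 2.600, G_2 = 10^(11.7/10) = 14.79
  Stage 3: F_3 = 10^(6.64/10) = 4.613, G_3 = 10^(−5.28/10) = 0.2965
  Stage 4: F_4 = 10^(5.22/10) = 3.327, G_4 = 10^(16.3/10) = 42.66
Friis cascade:
  F = 1.157 + (2.600 − 1)/72.44 + (4.613 − 1)/1072 + (3.327 − 1)/317.7 = 1.190
NF = 10 log₁₀(1.190) = 0.76 dB

0.76 dB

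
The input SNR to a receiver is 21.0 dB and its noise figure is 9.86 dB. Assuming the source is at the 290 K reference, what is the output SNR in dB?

11.14 dB

By definition F = SNR_in/SNR_out, so in dB: SNR_out = SNR_in − NF
SNR_out = 21.0 − 9.86 = 11.14 dB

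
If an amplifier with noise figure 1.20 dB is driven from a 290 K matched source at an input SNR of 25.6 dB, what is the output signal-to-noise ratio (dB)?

By definition F = SNR_in/SNR_out, so in dB: SNR_out = SNR_in − NF
SNR_out = 25.6 − 1.20 = 24.40 dB

24.40 dB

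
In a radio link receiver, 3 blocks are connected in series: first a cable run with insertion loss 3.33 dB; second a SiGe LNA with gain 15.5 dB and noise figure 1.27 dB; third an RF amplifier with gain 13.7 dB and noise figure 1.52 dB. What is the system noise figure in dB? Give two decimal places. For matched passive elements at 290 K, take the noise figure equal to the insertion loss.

4.64 dB

Convert to linear (a loss of L dB is a gain of −L dB): F_i = 10^(NF_i/10), G_i = 10^(G_i,dB/10)
  Stage 1: F_1 = 10^(3.33/10) = 2.153, G_1 = 10^(−3.33/10) = 0.4645
  Stage 2: F_2 = 10^(1.27/10) = 1.340, G_2 = 10^(15.5/10) = 35.48
  Stage 3: F_3 = 10^(1.52/10) = 1.419, G_3 = 10^(13.7/10) = 23.44
Friis cascade:
  F = 2.153 + (1.340 − 1)/0.4645 + (1.419 − 1)/16.48 = 2.909
NF = 10 log₁₀(2.909) = 4.64 dB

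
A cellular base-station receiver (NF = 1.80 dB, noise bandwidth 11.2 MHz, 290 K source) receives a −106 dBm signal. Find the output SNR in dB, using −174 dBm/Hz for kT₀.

−4.3 dB

Noise floor: N = −174 + 10 log₁₀(B) + NF
10 log₁₀(1.12×10⁷) = 70.49 dB
N = −174 + 70.49 + 1.80 = −101.71 dBm
SNR = P_sig − N = −106 − (−101.71) = −4.29 dB → −4.3 dB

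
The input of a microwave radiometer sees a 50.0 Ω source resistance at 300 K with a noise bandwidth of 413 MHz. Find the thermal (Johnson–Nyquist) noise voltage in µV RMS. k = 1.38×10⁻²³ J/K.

18.5 µV

V_n = √(4kTRB)
4kTRB = 4 × 1.38×10⁻²³ × 300 × 5.00×10¹ × 4.13×10⁸ = 3.42×10⁻¹⁰ V²
V_n = √(3.42×10⁻¹⁰) = 1.85×10⁻⁵ V = 18.5 µV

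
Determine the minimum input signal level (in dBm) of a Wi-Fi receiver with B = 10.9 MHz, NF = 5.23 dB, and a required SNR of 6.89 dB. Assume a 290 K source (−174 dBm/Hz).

Sensitivity = −174 + 10 log₁₀(B) + NF + SNR_min
= −174 + 70.37 + 5.23 + 6.89
= −91.51 dBm → −91.5 dBm

−91.5 dBm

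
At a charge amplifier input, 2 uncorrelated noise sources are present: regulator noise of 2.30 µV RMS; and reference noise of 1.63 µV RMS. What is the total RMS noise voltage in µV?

2.82 µV

Uncorrelated sources add in power (mean-square): V_tot = √(ΣV_i²)
V_tot = √[(2.30×10⁻⁶)² + (1.63×10⁻⁶)²] = 2.82×10⁻⁶ V = 2.82 µV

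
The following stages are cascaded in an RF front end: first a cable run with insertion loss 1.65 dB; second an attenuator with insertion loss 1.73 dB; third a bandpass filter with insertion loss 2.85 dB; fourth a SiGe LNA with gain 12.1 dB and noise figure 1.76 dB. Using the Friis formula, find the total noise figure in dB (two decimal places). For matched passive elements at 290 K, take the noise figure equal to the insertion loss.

Convert to linear (a loss of L dB is a gain of −L dB): F_i = 10^(NF_i/10), G_i = 10^(G_i,dB/10)
  Stage 1: F_1 = 10^(1.65/10) = 1.462, G_1 = 10^(−1.65/10) = 0.6839
  Stage 2: F_2 = 10^(1.73/10) = 1.489, G_2 = 10^(−1.73/10) = 0.6714
  Stage 3: F_3 = 10^(2.85/10) = 1.928, G_3 = 10^(−2.85/10) = 0.5188
  Stage 4: F_4 = 10^(1.76/10) = 1.500, G_4 = 10^(12.1/10) = 16.22
Friis cascade:
  F = 1.462 + (1.489 − 1)/0.6839 + (1.928 − 1)/0.4592 + (1.500 − 1)/0.2382 = 6.295
NF = 10 log₁₀(6.295) = 7.99 dB

7.99 dB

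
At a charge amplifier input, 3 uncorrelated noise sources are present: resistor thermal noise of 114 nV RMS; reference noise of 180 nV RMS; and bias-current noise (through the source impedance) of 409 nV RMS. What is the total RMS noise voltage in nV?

Uncorrelated sources add in power (mean-square): V_tot = √(ΣV_i²)
V_tot = √[(1.14×10⁻⁷)² + (1.80×10⁻⁷)² + (4.09×10⁻⁷)²] = 4.61×10⁻⁷ V = 461 nV

461 nV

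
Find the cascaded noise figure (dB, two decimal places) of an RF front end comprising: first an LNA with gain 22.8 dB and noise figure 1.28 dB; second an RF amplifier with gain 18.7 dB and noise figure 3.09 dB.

1.30 dB

Convert to linear (a loss of L dB is a gain of −L dB): F_i = 10^(NF_i/10), G_i = 10^(G_i,dB/10)
  Stage 1: F_1 = 10^(1.28/10) = 1.343, G_1 = 10^(22.8/10) = 190.5
  Stage 2: F_2 = 10^(3.09/10) = 2.037, G_2 = 10^(18.7/10) = 74.13
Friis cascade:
  F = 1.343 + (2.037 − 1)/190.5 = 1.348
NF = 10 log₁₀(1.348) = 1.30 dB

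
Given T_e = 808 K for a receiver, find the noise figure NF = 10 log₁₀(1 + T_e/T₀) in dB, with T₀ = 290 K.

F = 1 + T_e/T₀ = 1 + 808/290 = 3.78621
NF = 10 log₁₀(3.78621) = 5.78 dB

5.78 dB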